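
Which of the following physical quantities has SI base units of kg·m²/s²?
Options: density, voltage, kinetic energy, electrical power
Checking the SI base units of each option:
  density (ρ = m/V): kg/m³  ✗
  voltage (V = IR): kg·m²/(s³·A)  ✗
  kinetic energy (E = ½mv²): kg·m²/s²  ✓ matches
  electrical power (P = IV): kg·m²/s³  ✗

Only kinetic energy has units kg·m²/s².

Answer: kinetic energy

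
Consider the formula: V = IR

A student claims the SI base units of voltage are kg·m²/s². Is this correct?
Units of each symbol in V = IR:
  I (current): A
  R (resistance, in ohms): kg·m²/(s³·A²)

Multiplying the contributions: [A] · [kg·m²/(s³·A²)]
Adding exponents of each base unit: kg: 1, m: 2, s: -3, A: -1
SI base units of voltage: kg·m²/(s³·A)

The claimed units kg·m²/s² (exponents kg: 1, m: 2, s: -2) do not match the derived units kg·m²/(s³·A) (exponents kg: 1, m: 2, s: -3, A: -1), so the claim is incorrect.

Answer: No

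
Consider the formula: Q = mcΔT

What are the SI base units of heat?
Units of each symbol in Q = mcΔT:
  m (mass): kg
  c (specific heat capacity, in J/(kg·K)): m²/(s²·K)
  ΔT (temperature change): K

Multiplying the contributions: [kg] · [m²/(s²·K)] · [K]
Adding exponents of each base unit: kg: 1, m: 2, s: -2
SI base units of heat: kg·m²/s²

Answer: kg·m²/s²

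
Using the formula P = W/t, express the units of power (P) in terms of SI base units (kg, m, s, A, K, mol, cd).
Units of each symbol in P = W/t:
  W (work): kg·m²/s²
  t (time): s  → in the denominator, contributes 1/s

Multiplying the contributions: [kg·m²/s²] · [1/s]
Adding exponents of each base unit: kg: 1, m: 2, s: -3
SI base units of power: kg·m²/s³

Answer: kg·m²/s³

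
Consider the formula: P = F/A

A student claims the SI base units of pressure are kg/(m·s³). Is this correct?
Units of each symbol in P = F/A:
  F (force): kg·m/s²
  A (area): m²  → in the denominator, contributes 1/m²

Multiplying the contributions: [kg·m/s²] · [1/m²]
Adding exponents of each base unit: kg: 1, m: -1, s: -2
SI base units of pressure: kg/(m·s²)

The claimed units kg/(m·s³) (exponents kg: 1, m: -1, s: -3) do not match the derived units kg/(m·s²) (exponents kg: 1, m: -1, s: -2), so the claim is incorrect.

Answer: No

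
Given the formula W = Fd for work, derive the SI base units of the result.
Units of each symbol in W = Fd:
  F (force): kg·m/s²
  d (displacement): m

Multiplying the contributions: [kg·m/s²] · [m]
Adding exponents of each base unit: kg: 1, m: 2, s: -2
SI base units of work: kg·m²/s²

Answer: kg·m²/s²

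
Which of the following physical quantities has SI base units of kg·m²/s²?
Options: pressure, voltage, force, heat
Checking the SI base units of each option:
  pressure (P = F/A): kg/(m·s²)  ✗
  voltage (V = IR): kg·m²/(s³·A)  ✗
  force (F = ma): kg·m/s²  ✗
  heat (Q = mcΔT): kg·m²/s²  ✓ matches

Only heat has units kg·m²/s².

Answer: heat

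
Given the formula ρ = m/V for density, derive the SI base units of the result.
Units of each symbol in ρ = m/V:
  m (mass): kg
  V (volume): m³  → in the denominator, contributes 1/m³

Multiplying the contributions: [kg] · [1/m³]
Adding exponents of each base unit: kg: 1, m: -3
SI base units of density: kg/m³

Answer: kg/m³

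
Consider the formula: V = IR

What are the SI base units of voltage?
Units of each symbol in V = IR:
  I (current): A
  R (resistance, in ohms): kg·m²/(s³·A²)

Multiplying the contributions: [A] · [kg·m²/(s³·A²)]
Adding exponents of each base unit: kg: 1, m: 2, s: -3, A: -1
SI base units of voltage: kg·m²/(s³·A)

Answer: kg·m²/(s³·A)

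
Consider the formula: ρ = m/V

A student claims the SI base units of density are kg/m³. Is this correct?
Units of each symbol in ρ = m/V:
  m (mass): kg
  V (volume): m³  → in the denominator, contributes 1/m³

Multiplying the contributions: [kg] · [1/m³]
Adding exponents of each base unit: kg: 1, m: -3
SI base units of density: kg/m³

The claimed units kg/m³ match the derived units, so the claim is correct.

Answer: Yes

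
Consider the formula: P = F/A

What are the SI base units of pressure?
Units of each symbol in P = F/A:
  F (force): kg·m/s²
  A (area): m²  → in the denominator, contributes 1/m²

Multiplying the contributions: [kg·m/s²] · [1/m²]
Adding exponents of each base unit: kg: 1, m: -1, s: -2
SI base units of pressure: kg/(m·s²)

Answer: kg/(m·s²)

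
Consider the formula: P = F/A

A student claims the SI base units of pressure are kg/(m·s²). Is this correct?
Units of each symbol in P = F/A:
  F (force): kg·m/s²
  A (area): m²  → in the denominator, contributes 1/m²

Multiplying the contributions: [kg·m/s²] · [1/m²]
Adding exponents of each base unit: kg: 1, m: -1, s: -2
SI base units of pressure: kg/(m·s²)

The claimed units kg/(m·s²) match the derived units, so the claim is correct.

Answer: Yes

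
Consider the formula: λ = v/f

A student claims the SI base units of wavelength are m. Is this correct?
Units of each symbol in λ = v/f:
  v (wave speed): m/s
  f (frequency): 1/s  → in the denominator, contributes s

Multiplying the contributions: [m/s] · [s]
Adding exponents of each base unit: m: 1
SI base units of wavelength: m

The claimed units m match the derived units, so the claim is correct.

Answer: Yes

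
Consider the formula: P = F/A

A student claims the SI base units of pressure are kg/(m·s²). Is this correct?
Units of each symbol in P = F/A:
  F (force): kg·m/s²
  A (area): m²  → in the denominator, contributes 1/m²

Multiplying the contributions: [kg·m/s²] · [1/m²]
Adding exponents of each base unit: kg: 1, m: -1, s: -2
SI base units of pressure: kg/(m·s²)

The claimed units kg/(m·s²) match the derived units, so the claim is correct.

Answer: Yes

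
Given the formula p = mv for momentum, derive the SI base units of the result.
Units of each symbol in p = mv:
  m (mass): kg
  v (velocity): m/s

Multiplying the contributions: [kg] · [m/s]
Adding exponents of each base unit: kg: 1, m: 1, s: -1
SI base units of momentum: kg·m/s

Answer: kg·m/s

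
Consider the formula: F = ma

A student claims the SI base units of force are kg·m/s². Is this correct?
Units of each symbol in F = ma:
  m (mass): kg
  a (acceleration): m/s²

Multiplying the contributions: [kg] · [m/s²]
Adding exponents of each base unit: kg: 1, m: 1, s: -2
SI base units of force: kg·m/s²

The claimed units kg·m/s² match the derived units, so the claim is correct.

Answer: Yes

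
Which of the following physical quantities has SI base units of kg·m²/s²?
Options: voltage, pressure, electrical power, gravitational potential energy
Checking the SI base units of each option:
  voltage (V = IR): kg·m²/(s³·A)  ✗
  pressure (P = F/A): kg/(m·s²)  ✗
  electrical power (P = IV): kg·m²/s³  ✗
  gravitational potential energy (U = -GMm/r): kg·m²/s²  ✓ matches

Only gravitational potential energy has units kg·m²/s².

Answer: gravitational potential energy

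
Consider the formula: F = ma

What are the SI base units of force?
Units of each symbol in F = ma:
  m (mass): kg
  a (acceleration): m/s²

Multiplying the contributions: [kg] · [m/s²]
Adding exponents of each base unit: kg: 1, m: 1, s: -2
SI base units of force: kg·m/s²

Answer: kg·m/s²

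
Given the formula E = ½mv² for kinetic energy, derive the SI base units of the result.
Units of each symbol in E = ½mv²:
  m (mass): kg
  v (speed): m/s  → to the power 2, contributes m²/s²
  The factor ½ is dimensionless.

Multiplying the contributions: [kg] · [m²/s²]
Adding exponents of each base unit: kg: 1, m: 2, s: -2
SI base units of kinetic energy: kg·m²/s²

Answer: kg·m²/s²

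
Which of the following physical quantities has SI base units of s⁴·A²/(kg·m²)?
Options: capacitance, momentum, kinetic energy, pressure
Checking the SI base units of each option:
  capacitance (C = Q/V): s⁴·A²/(kg·m²)  ✓ matches
  momentum (p = mv): kg·m/s  ✗
  kinetic energy (E = ½mv²): kg·m²/s²  ✗
  pressure (P = F/A): kg/(m·s²)  ✗

Only capacitance has units s⁴·A²/(kg·m²).

Answer: capacitance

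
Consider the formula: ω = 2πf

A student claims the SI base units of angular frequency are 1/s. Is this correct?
Units of each symbol in ω = 2πf:
  f (frequency): 1/s
  The factor 2π is dimensionless.

Multiplying the contributions: [1/s]
Adding exponents of each base unit: s: -1
SI base units of angular frequency: 1/s

The claimed units 1/s match the derived units, so the claim is correct.

Answer: Yes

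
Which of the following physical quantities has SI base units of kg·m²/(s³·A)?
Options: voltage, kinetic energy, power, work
Checking the SI base units of each option:
  voltage (V = IR): kg·m²/(s³·A)  ✓ matches
  kinetic energy (E = ½mv²): kg·m²/s²  ✗
  power (P = W/t): kg·m²/s³  ✗
  work (W = Fd): kg·m²/s²  ✗

Only voltage has units kg·m²/(s³·A).

Answer: voltage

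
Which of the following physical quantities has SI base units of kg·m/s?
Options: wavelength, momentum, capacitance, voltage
Checking the SI base units of each option:
  wavelength (λ = v/f): m  ✗
  momentum (p = mv): kg·m/s  ✓ matches
  capacitance (C = Q/V): s⁴·A²/(kg·m²)  ✗
  voltage (V = IR): kg·m²/(s³·A)  ✗

Only momentum has units kg·m/s.

Answer: momentum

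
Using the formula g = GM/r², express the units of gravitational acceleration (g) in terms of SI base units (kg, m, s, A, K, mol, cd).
Units of each symbol in g = GM/r²:
  G (gravitational constant): m³/(kg·s²)
  M (mass): kg
  r (distance): m  → to the power 2 in the denominator, contributes 1/m²

Multiplying the contributions: [m³/(kg·s²)] · [kg] · [1/m²]
Adding exponents of each base unit: m: 1, s: -2
SI base units of gravitational acceleration: m/s²

Answer: m/s²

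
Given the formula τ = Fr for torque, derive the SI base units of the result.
Units of each symbol in τ = Fr:
  F (force): kg·m/s²
  r (lever arm): m

Multiplying the contributions: [kg·m/s²] · [m]
Adding exponents of each base unit: kg: 1, m: 2, s: -2
SI base units of torque: kg·m²/s²

Answer: kg·m²/s²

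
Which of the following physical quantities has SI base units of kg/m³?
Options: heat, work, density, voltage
Checking the SI base units of each option:
  heat (Q = mcΔT): kg·m²/s²  ✗
  work (W = Fd): kg·m²/s²  ✗
  density (ρ = m/V): kg/m³  ✓ matches
  voltage (V = IR): kg·m²/(s³·A)  ✗

Only density has units kg/m³.

Answer: density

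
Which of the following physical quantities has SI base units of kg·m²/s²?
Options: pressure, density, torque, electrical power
Checking the SI base units of each option:
  pressure (P = F/A): kg/(m·s²)  ✗
  density (ρ = m/V): kg/m³  ✗
  torque (τ = Fr): kg·m²/s²  ✓ matches
  electrical power (P = IV): kg·m²/s³  ✗

Only torque has units kg·m²/s².

Answer: torque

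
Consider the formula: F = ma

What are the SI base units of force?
Units of each symbol in F = ma:
  m (mass): kg
  a (acceleration): m/s²

Multiplying the contributions: [kg] · [m/s²]
Adding exponents of each base unit: kg: 1, m: 1, s: -2
SI base units of force: kg·m/s²

Answer: kg·m/s²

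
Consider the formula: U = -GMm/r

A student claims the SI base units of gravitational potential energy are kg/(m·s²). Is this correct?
Units of each symbol in U = -GMm/r:
  G (gravitational constant): m³/(kg·s²)
  M (mass): kg
  m (mass): kg
  r (distance): m  → in the denominator, contributes 1/m
  The minus sign does not affect the units.

Multiplying the contributions: [m³/(kg·s²)] · [kg] · [kg] · [1/m]
Adding exponents of each base unit: kg: 1, m: 2, s: -2
SI base units of gravitational potential energy: kg·m²/s²

The claimed units kg/(m·s²) (exponents kg: 1, m: -1, s: -2) do not match the derived units kg·m²/s² (exponents kg: 1, m: 2, s: -2), so the claim is incorrect.

Answer: No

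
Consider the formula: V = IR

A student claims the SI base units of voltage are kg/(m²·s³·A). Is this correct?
Units of each symbol in V = IR:
  I (current): A
  R (resistance, in ohms): kg·m²/(s³·A²)

Multiplying the contributions: [A] · [kg·m²/(s³·A²)]
Adding exponents of each base unit: kg: 1, m: 2, s: -3, A: -1
SI base units of voltage: kg·m²/(s³·A)

The claimed units kg/(m²·s³·A) (exponents kg: 1, m: -2, s: -3, A: -1) do not match the derived units kg·m²/(s³·A) (exponents kg: 1, m: 2, s: -3, A: -1), so the claim is incorrect.

Answer: No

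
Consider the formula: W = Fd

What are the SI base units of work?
Units of each symbol in W = Fd:
  F (force): kg·m/s²
  d (displacement): m

Multiplying the contributions: [kg·m/s²] · [m]
Adding exponents of each base unit: kg: 1, m: 2, s: -2
SI base units of work: kg·m²/s²

Answer: kg·m²/s²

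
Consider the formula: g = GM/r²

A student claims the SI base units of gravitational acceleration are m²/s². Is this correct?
Units of each symbol in g = GM/r²:
  G (gravitational constant): m³/(kg·s²)
  M (mass): kg
  r (distance): m  → to the power 2 in the denominator, contributes 1/m²

Multiplying the contributions: [m³/(kg·s²)] · [kg] · [1/m²]
Adding exponents of each base unit: m: 1, s: -2
SI base units of gravitational acceleration: m/s²

The claimed units m²/s² (exponents m: 2, s: -2) do not match the derived units m/s² (exponents m: 1, s: -2), so the claim is incorrect.

Answer: No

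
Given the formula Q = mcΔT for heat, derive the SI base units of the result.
Units of each symbol in Q = mcΔT:
  m (mass): kg
  c (specific heat capacity, in J/(kg·K)): m²/(s²·K)
  ΔT (temperature change): K

Multiplying the contributions: [kg] · [m²/(s²·K)] · [K]
Adding exponents of each base unit: kg: 1, m: 2, s: -2
SI base units of heat: kg·m²/s²

Answer: kg·m²/s²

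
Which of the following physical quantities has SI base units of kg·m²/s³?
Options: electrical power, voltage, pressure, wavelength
Checking the SI base units of each option:
  electrical power (P = IV): kg·m²/s³  ✓ matches
  voltage (V = IR): kg·m²/(s³·A)  ✗
  pressure (P = F/A): kg/(m·s²)  ✗
  wavelength (λ = v/f): m  ✗

Only electrical power has units kg·m²/s³.

Answer: electrical power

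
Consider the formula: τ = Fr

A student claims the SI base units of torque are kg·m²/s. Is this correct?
Units of each symbol in τ = Fr:
  F (force): kg·m/s²
  r (lever arm): m

Multiplying the contributions: [kg·m/s²] · [m]
Adding exponents of each base unit: kg: 1, m: 2, s: -2
SI base units of torque: kg·m²/s²

The claimed units kg·m²/s (exponents kg: 1, m: 2, s: -1) do not match the derived units kg·m²/s² (exponents kg: 1, m: 2, s: -2), so the claim is incorrect.

Answer: No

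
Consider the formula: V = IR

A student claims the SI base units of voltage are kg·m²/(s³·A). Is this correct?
Units of each symbol in V = IR:
  I (current): A
  R (resistance, in ohms): kg·m²/(s³·A²)

Multiplying the contributions: [A] · [kg·m²/(s³·A²)]
Adding exponents of each base unit: kg: 1, m: 2, s: -3, A: -1
SI base units of voltage: kg·m²/(s³·A)

The claimed units kg·m²/(s³·A) match the derived units, so the claim is correct.

Answer: Yes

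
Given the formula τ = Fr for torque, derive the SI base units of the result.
Units of each symbol in τ = Fr:
  F (force): kg·m/s²
  r (lever arm): m

Multiplying the contributions: [kg·m/s²] · [m]
Adding exponents of each base unit: kg: 1, m: 2, s: -2
SI base units of torque: kg·m²/s²

Answer: kg·m²/s²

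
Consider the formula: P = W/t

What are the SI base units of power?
Units of each symbol in P = W/t:
  W (work): kg·m²/s²
  t (time): s  → in the denominator, contributes 1/s

Multiplying the contributions: [kg·m²/s²] · [1/s]
Adding exponents of each base unit: kg: 1, m: 2, s: -3
SI base units of power: kg·m²/s³

Answer: kg·m²/s³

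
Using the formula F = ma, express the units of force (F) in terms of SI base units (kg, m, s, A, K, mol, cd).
Units of each symbol in F = ma:
  m (mass): kg
  a (acceleration): m/s²

Multiplying the contributions: [kg] · [m/s²]
Adding exponents of each base unit: kg: 1, m: 1, s: -2
SI base units of force: kg·m/s²

Answer: kg·m/s²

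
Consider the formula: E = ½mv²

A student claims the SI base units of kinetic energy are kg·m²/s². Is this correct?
Units of each symbol in E = ½mv²:
  m (mass): kg
  v (speed): m/s  → to the power 2, contributes m²/s²
  The factor ½ is dimensionless.

Multiplying the contributions: [kg] · [m²/s²]
Adding exponents of each base unit: kg: 1, m: 2, s: -2
SI base units of kinetic energy: kg·m²/s²

The claimed units kg·m²/s² match the derived units, so the claim is correct.

Answer: Yes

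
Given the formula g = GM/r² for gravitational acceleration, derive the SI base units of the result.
Units of each symbol in g = GM/r²:
  G (gravitational constant): m³/(kg·s²)
  M (mass): kg
  r (distance): m  → to the power 2 in the denominator, contributes 1/m²

Multiplying the contributions: [m³/(kg·s²)] · [kg] · [1/m²]
Adding exponents of each base unit: m: 1, s: -2
SI base units of gravitational acceleration: m/s²

Answer: m/s²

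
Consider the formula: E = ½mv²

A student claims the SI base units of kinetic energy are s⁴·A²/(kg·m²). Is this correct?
Units of each symbol in E = ½mv²:
  m (mass): kg
  v (speed): m/s  → to the power 2, contributes m²/s²
  The factor ½ is dimensionless.

Multiplying the contributions: [kg] · [m²/s²]
Adding exponents of each base unit: kg: 1, m: 2, s: -2
SI base units of kinetic energy: kg·m²/s²

The claimed units s⁴·A²/(kg·m²) (exponents kg: -1, m: -2, s: 4, A: 2) do not match the derived units kg·m²/s² (exponents kg: 1, m: 2, s: -2), so the claim is incorrect.

Answer: No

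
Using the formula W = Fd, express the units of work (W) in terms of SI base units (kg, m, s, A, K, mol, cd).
Units of each symbol in W = Fd:
  F (force): kg·m/s²
  d (displacement): m

Multiplying the contributions: [kg·m/s²] · [m]
Adding exponents of each base unit: kg: 1, m: 2, s: -2
SI base units of work: kg·m²/s²

Answer: kg·m²/s²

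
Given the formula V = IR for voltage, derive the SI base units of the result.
Units of each symbol in V = IR:
  I (current): A
  R (resistance, in ohms): kg·m²/(s³·A²)

Multiplying the contributions: [A] · [kg·m²/(s³·A²)]
Adding exponents of each base unit: kg: 1, m: 2, s: -3, A: -1
SI base units of voltage: kg·m²/(s³·A)

Answer: kg·m²/(s³·A)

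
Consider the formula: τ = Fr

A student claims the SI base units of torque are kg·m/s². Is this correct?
Units of each symbol in τ = Fr:
  F (force): kg·m/s²
  r (lever arm): m

Multiplying the contributions: [kg·m/s²] · [m]
Adding exponents of each base unit: kg: 1, m: 2, s: -2
SI base units of torque: kg·m²/s²

The claimed units kg·m/s² (exponents kg: 1, m: 1, s: -2) do not match the derived units kg·m²/s² (exponents kg: 1, m: 2, s: -2), so the claim is incorrect.

Answer: No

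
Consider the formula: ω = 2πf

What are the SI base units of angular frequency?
Units of each symbol in ω = 2πf:
  f (frequency): 1/s
  The factor 2π is dimensionless.

Multiplying the contributions: [1/s]
Adding exponents of each base unit: s: -1
SI base units of angular frequency: 1/s

Answer: 1/s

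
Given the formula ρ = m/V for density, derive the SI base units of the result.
Units of each symbol in ρ = m/V:
  m (mass): kg
  V (volume): m³  → in the denominator, contributes 1/m³

Multiplying the contributions: [kg] · [1/m³]
Adding exponents of each base unit: kg: 1, m: -3
SI base units of density: kg/m³

Answer: kg/m³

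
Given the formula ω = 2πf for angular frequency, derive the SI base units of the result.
Units of each symbol in ω = 2πf:
  f (frequency): 1/s
  The factor 2π is dimensionless.

Multiplying the contributions: [1/s]
Adding exponents of each base unit: s: -1
SI base units of angular frequency: 1/s

Answer: 1/s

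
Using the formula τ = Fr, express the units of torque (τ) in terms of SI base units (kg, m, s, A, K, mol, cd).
Units of each symbol in τ = Fr:
  F (force): kg·m/s²
  r (lever arm): m

Multiplying the contributions: [kg·m/s²] · [m]
Adding exponents of each base unit: kg: 1, m: 2, s: -2
SI base units of torque: kg·m²/s²

Answer: kg·m²/s²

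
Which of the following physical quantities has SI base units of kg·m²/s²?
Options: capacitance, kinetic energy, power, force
Checking the SI base units of each option:
  capacitance (C = Q/V): s⁴·A²/(kg·m²)  ✗
  kinetic energy (E = ½mv²): kg·m²/s²  ✓ matches
  power (P = W/t): kg·m²/s³  ✗
  force (F = ma): kg·m/s²  ✗

Only kinetic energy has units kg·m²/s².

Answer: kinetic energy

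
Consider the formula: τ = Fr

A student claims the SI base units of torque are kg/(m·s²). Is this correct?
Units of each symbol in τ = Fr:
  F (force): kg·m/s²
  r (lever arm): m

Multiplying the contributions: [kg·m/s²] · [m]
Adding exponents of each base unit: kg: 1, m: 2, s: -2
SI base units of torque: kg·m²/s²

The claimed units kg/(m·s²) (exponents kg: 1, m: -1, s: -2) do not match the derived units kg·m²/s² (exponents kg: 1, m: 2, s: -2), so the claim is incorrect.

Answer: No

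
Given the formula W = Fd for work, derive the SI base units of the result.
Units of each symbol in W = Fd:
  F (force): kg·m/s²
  d (displacement): m

Multiplying the contributions: [kg·m/s²] · [m]
Adding exponents of each base unit: kg: 1, m: 2, s: -2
SI base units of work: kg·m²/s²

Answer: kg·m²/s²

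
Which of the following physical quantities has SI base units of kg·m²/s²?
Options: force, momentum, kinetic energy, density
Checking the SI base units of each option:
  force (F = ma): kg·m/s²  ✗
  momentum (p = mv): kg·m/s  ✗
  kinetic energy (E = ½mv²): kg·m²/s²  ✓ matches
  density (ρ = m/V): kg/m³  ✗

Only kinetic energy has units kg·m²/s².

Answer: kinetic energy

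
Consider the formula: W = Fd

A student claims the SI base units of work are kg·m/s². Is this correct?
Units of each symbol in W = Fd:
  F (force): kg·m/s²
  d (displacement): m

Multiplying the contributions: [kg·m/s²] · [m]
Adding exponents of each base unit: kg: 1, m: 2, s: -2
SI base units of work: kg·m²/s²

The claimed units kg·m/s² (exponents kg: 1, m: 1, s: -2) do not match the derived units kg·m²/s² (exponents kg: 1, m: 2, s: -2), so the claim is incorrect.

Answer: No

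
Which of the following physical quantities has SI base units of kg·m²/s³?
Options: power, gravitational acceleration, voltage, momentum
Checking the SI base units of each option:
  power (P = W/t): kg·m²/s³  ✓ matches
  gravitational acceleration (g = GM/r²): m/s²  ✗
  voltage (V = IR): kg·m²/(s³·A)  ✗
  momentum (p = mv): kg·m/s  ✗

Only power has units kg·m²/s³.

Answer: power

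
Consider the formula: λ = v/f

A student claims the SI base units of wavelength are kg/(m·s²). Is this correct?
Units of each symbol in λ = v/f:
  v (wave speed): m/s
  f (frequency): 1/s  → in the denominator, contributes s

Multiplying the contributions: [m/s] · [s]
Adding exponents of each base unit: m: 1
SI base units of wavelength: m

The claimed units kg/(m·s²) (exponents kg: 1, m: -1, s: -2) do not match the derived units m (exponents m: 1), so the claim is incorrect.

Answer: No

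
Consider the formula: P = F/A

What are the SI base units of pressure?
Units of each symbol in P = F/A:
  F (force): kg·m/s²
  A (area): m²  → in the denominator, contributes 1/m²

Multiplying the contributions: [kg·m/s²] · [1/m²]
Adding exponents of each base unit: kg: 1, m: -1, s: -2
SI base units of pressure: kg/(m·s²)

Answer: kg/(m·s²)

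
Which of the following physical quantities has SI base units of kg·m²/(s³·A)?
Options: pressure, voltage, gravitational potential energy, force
Checking the SI base units of each option:
  pressure (P = F/A): kg/(m·s²)  ✗
  voltage (V = IR): kg·m²/(s³·A)  ✓ matches
  gravitational potential energy (U = -GMm/r): kg·m²/s²  ✗
  force (F = ma): kg·m/s²  ✗

Only voltage has units kg·m²/(s³·A).

Answer: voltage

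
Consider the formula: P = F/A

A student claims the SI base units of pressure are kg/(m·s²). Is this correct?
Units of each symbol in P = F/A:
  F (force): kg·m/s²
  A (area): m²  → in the denominator, contributes 1/m²

Multiplying the contributions: [kg·m/s²] · [1/m²]
Adding exponents of each base unit: kg: 1, m: -1, s: -2
SI base units of pressure: kg/(m·s²)

The claimed units kg/(m·s²) match the derived units, so the claim is correct.

Answer: Yes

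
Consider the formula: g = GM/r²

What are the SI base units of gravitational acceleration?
Units of each symbol in g = GM/r²:
  G (gravitational constant): m³/(kg·s²)
  M (mass): kg
  r (distance): m  → to the power 2 in the denominator, contributes 1/m²

Multiplying the contributions: [m³/(kg·s²)] · [kg] · [1/m²]
Adding exponents of each base unit: m: 1, s: -2
SI base units of gravitational acceleration: m/s²

Answer: m/s²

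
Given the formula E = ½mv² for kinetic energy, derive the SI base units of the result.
Units of each symbol in E = ½mv²:
  m (mass): kg
  v (speed): m/s  → to the power 2, contributes m²/s²
  The factor ½ is dimensionless.

Multiplying the contributions: [kg] · [m²/s²]
Adding exponents of each base unit: kg: 1, m: 2, s: -2
SI base units of kinetic energy: kg·m²/s²

Answer: kg·m²/s²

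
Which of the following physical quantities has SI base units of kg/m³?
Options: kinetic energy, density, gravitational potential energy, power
Checking the SI base units of each option:
  kinetic energy (E = ½mv²): kg·m²/s²  ✗
  density (ρ = m/V): kg/m³  ✓ matches
  gravitational potential energy (U = -GMm/r): kg·m²/s²  ✗
  power (P = W/t): kg·m²/s³  ✗

Only density has units kg/m³.

Answer: density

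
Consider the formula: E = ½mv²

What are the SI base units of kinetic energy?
Units of each symbol in E = ½mv²:
  m (mass): kg
  v (speed): m/s  → to the power 2, contributes m²/s²
  The factor ½ is dimensionless.

Multiplying the contributions: [kg] · [m²/s²]
Adding exponents of each base unit: kg: 1, m: 2, s: -2
SI base units of kinetic energy: kg·m²/s²

Answer: kg·m²/s²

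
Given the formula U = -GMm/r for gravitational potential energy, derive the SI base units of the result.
Units of each symbol in U = -GMm/r:
  G (gravitational constant): m³/(kg·s²)
  M (mass): kg
  m (mass): kg
  r (distance): m  → in the denominator, contributes 1/m
  The minus sign does not affect the units.

Multiplying the contributions: [m³/(kg·s²)] · [kg] · [kg] · [1/m]
Adding exponents of each base unit: kg: 1, m: 2, s: -2
SI base units of gravitational potential energy: kg·m²/s²

Answer: kg·m²/s²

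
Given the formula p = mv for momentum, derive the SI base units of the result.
Units of each symbol in p = mv:
  m (mass): kg
  v (velocity): m/s

Multiplying the contributions: [kg] · [m/s]
Adding exponents of each base unit: kg: 1, m: 1, s: -1
SI base units of momentum: kg·m/s

Answer: kg·m/s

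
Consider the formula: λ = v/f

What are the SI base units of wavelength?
Units of each symbol in λ = v/f:
  v (wave speed): m/s
  f (frequency): 1/s  → in the denominator, contributes s

Multiplying the contributions: [m/s] · [s]
Adding exponents of each base unit: m: 1
SI base units of wavelength: m

Answer: m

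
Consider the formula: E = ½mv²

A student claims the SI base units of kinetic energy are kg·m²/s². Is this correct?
Units of each symbol in E = ½mv²:
  m (mass): kg
  v (speed): m/s  → to the power 2, contributes m²/s²
  The factor ½ is dimensionless.

Multiplying the contributions: [kg] · [m²/s²]
Adding exponents of each base unit: kg: 1, m: 2, s: -2
SI base units of kinetic energy: kg·m²/s²

The claimed units kg·m²/s² match the derived units, so the claim is correct.

Answer: Yes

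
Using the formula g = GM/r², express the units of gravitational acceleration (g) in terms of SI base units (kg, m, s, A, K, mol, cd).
Units of each symbol in g = GM/r²:
  G (gravitational constant): m³/(kg·s²)
  M (mass): kg
  r (distance): m  → to the power 2 in the denominator, contributes 1/m²

Multiplying the contributions: [m³/(kg·s²)] · [kg] · [1/m²]
Adding exponents of each base unit: m: 1, s: -2
SI base units of gravitational acceleration: m/s²

Answer: m/s²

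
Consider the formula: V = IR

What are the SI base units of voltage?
Units of each symbol in V = IR:
  I (current): A
  R (resistance, in ohms): kg·m²/(s³·A²)

Multiplying the contributions: [A] · [kg·m²/(s³·A²)]
Adding exponents of each base unit: kg: 1, m: 2, s: -3, A: -1
SI base units of voltage: kg·m²/(s³·A)

Answer: kg·m²/(s³·A)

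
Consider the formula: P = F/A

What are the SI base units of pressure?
Units of each symbol in P = F/A:
  F (force): kg·m/s²
  A (area): m²  → in the denominator, contributes 1/m²

Multiplying the contributions: [kg·m/s²] · [1/m²]
Adding exponents of each base unit: kg: 1, m: -1, s: -2
SI base units of pressure: kg/(m·s²)

Answer: kg/(m·s²)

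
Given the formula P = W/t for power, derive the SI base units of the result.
Units of each symbol in P = W/t:
  W (work): kg·m²/s²
  t (time): s  → in the denominator, contributes 1/s

Multiplying the contributions: [kg·m²/s²] · [1/s]
Adding exponents of each base unit: kg: 1, m: 2, s: -3
SI base units of power: kg·m²/s³

Answer: kg·m²/s³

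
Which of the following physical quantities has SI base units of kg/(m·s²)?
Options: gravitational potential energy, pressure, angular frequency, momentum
Checking the SI base units of each option:
  gravitational potential energy (U = -GMm/r): kg·m²/s²  ✗
  pressure (P = F/A): kg/(m·s²)  ✓ matches
  angular frequency (ω = 2πf): 1/s  ✗
  momentum (p = mv): kg·m/s  ✗

Only pressure has units kg/(m·s²).

Answer: pressure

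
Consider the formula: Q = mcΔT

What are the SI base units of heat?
Units of each symbol in Q = mcΔT:
  m (mass): kg
  c (specific heat capacity, in J/(kg·K)): m²/(s²·K)
  ΔT (temperature change): K

Multiplying the contributions: [kg] · [m²/(s²·K)] · [K]
Adding exponents of each base unit: kg: 1, m: 2, s: -2
SI base units of heat: kg·m²/s²

Answer: kg·m²/s²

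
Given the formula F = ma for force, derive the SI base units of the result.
Units of each symbol in F = ma:
  m (mass): kg
  a (acceleration): m/s²

Multiplying the contributions: [kg] · [m/s²]
Adding exponents of each base unit: kg: 1, m: 1, s: -2
SI base units of force: kg·m/s²

Answer: kg·m/s²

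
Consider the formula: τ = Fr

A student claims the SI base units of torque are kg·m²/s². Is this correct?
Units of each symbol in τ = Fr:
  F (force): kg·m/s²
  r (lever arm): m

Multiplying the contributions: [kg·m/s²] · [m]
Adding exponents of each base unit: kg: 1, m: 2, s: -2
SI base units of torque: kg·m²/s²

The claimed units kg·m²/s² match the derived units, so the claim is correct.

Answer: Yes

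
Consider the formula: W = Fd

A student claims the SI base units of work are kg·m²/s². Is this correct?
Units of each symbol in W = Fd:
  F (force): kg·m/s²
  d (displacement): m

Multiplying the contributions: [kg·m/s²] · [m]
Adding exponents of each base unit: kg: 1, m: 2, s: -2
SI base units of work: kg·m²/s²

The claimed units kg·m²/s² match the derived units, so the claim is correct.

Answer: Yes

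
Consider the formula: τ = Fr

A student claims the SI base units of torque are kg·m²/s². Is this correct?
Units of each symbol in τ = Fr:
  F (force): kg·m/s²
  r (lever arm): m

Multiplying the contributions: [kg·m/s²] · [m]
Adding exponents of each base unit: kg: 1, m: 2, s: -2
SI base units of torque: kg·m²/s²

The claimed units kg·m²/s² match the derived units, so the claim is correct.

Answer: Yes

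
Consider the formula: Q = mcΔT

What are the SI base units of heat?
Units of each symbol in Q = mcΔT:
  m (mass): kg
  c (specific heat capacity, in J/(kg·K)): m²/(s²·K)
  ΔT (temperature change): K

Multiplying the contributions: [kg] · [m²/(s²·K)] · [K]
Adding exponents of each base unit: kg: 1, m: 2, s: -2
SI base units of heat: kg·m²/s²

Answer: kg·m²/s²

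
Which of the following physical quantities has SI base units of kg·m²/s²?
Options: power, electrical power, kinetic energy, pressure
Checking the SI base units of each option:
  power (P = W/t): kg·m²/s³  ✗
  electrical power (P = IV): kg·m²/s³  ✗
  kinetic energy (E = ½mv²): kg·m²/s²  ✓ matches
  pressure (P = F/A): kg/(m·s²)  ✗

Only kinetic energy has units kg·m²/s².

Answer: kinetic energy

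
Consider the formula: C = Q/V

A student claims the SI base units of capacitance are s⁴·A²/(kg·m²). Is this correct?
Units of each symbol in C = Q/V:
  Q (charge, in coulombs): s·A
  V (voltage, in volts): kg·m²/(s³·A)  → in the denominator, contributes s³·A/(kg·m²)

Multiplying the contributions: [s·A] · [s³·A/(kg·m²)]
Adding exponents of each base unit: kg: -1, m: -2, s: 4, A: 2
SI base units of capacitance: s⁴·A²/(kg·m²)

The claimed units s⁴·A²/(kg·m²) match the derived units, so the claim is correct.

Answer: Yes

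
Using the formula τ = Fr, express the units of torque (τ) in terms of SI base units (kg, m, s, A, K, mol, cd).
Units of each symbol in τ = Fr:
  F (force): kg·m/s²
  r (lever arm): m

Multiplying the contributions: [kg·m/s²] · [m]
Adding exponents of each base unit: kg: 1, m: 2, s: -2
SI base units of torque: kg·m²/s²

Answer: kg·m²/s²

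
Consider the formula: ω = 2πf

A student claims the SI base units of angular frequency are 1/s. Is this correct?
Units of each symbol in ω = 2πf:
  f (frequency): 1/s
  The factor 2π is dimensionless.

Multiplying the contributions: [1/s]
Adding exponents of each base unit: s: -1
SI base units of angular frequency: 1/s

The claimed units 1/s match the derived units, so the claim is correct.

Answer: Yes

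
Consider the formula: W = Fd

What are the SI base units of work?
Units of each symbol in W = Fd:
  F (force): kg·m/s²
  d (displacement): m

Multiplying the contributions: [kg·m/s²] · [m]
Adding exponents of each base unit: kg: 1, m: 2, s: -2
SI base units of work: kg·m²/s²

Answer: kg·m²/s²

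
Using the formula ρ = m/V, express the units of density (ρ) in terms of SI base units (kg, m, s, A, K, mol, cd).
Units of each symbol in ρ = m/V:
  m (mass): kg
  V (volume): m³  → in the denominator, contributes 1/m³

Multiplying the contributions: [kg] · [1/m³]
Adding exponents of each base unit: kg: 1, m: -3
SI base units of density: kg/m³

Answer: kg/m³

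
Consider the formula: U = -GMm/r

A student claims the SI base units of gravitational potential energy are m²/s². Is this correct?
Units of each symbol in U = -GMm/r:
  G (gravitational constant): m³/(kg·s²)
  M (mass): kg
  m (mass): kg
  r (distance): m  → in the denominator, contributes 1/m
  The minus sign does not affect the units.

Multiplying the contributions: [m³/(kg·s²)] · [kg] · [kg] · [1/m]
Adding exponents of each base unit: kg: 1, m: 2, s: -2
SI base units of gravitational potential energy: kg·m²/s²

The claimed units m²/s² (exponents m: 2, s: -2) do not match the derived units kg·m²/s² (exponents kg: 1, m: 2, s: -2), so the claim is incorrect.

Answer: No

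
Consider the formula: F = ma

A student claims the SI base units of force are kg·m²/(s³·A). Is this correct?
Units of each symbol in F = ma:
  m (mass): kg
  a (acceleration): m/s²

Multiplying the contributions: [kg] · [m/s²]
Adding exponents of each base unit: kg: 1, m: 1, s: -2
SI base units of force: kg·m/s²

The claimed units kg·m²/(s³·A) (exponents kg: 1, m: 2, s: -3, A: -1) do not match the derived units kg·m/s² (exponents kg: 1, m: 1, s: -2), so the claim is incorrect.

Answer: No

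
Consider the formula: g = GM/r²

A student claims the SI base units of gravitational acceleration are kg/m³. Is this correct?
Units of each symbol in g = GM/r²:
  G (gravitational constant): m³/(kg·s²)
  M (mass): kg
  r (distance): m  → to the power 2 in the denominator, contributes 1/m²

Multiplying the contributions: [m³/(kg·s²)] · [kg] · [1/m²]
Adding exponents of each base unit: m: 1, s: -2
SI base units of gravitational acceleration: m/s²

The claimed units kg/m³ (exponents kg: 1, m: -3) do not match the derived units m/s² (exponents m: 1, s: -2), so the claim is incorrect.

Answer: No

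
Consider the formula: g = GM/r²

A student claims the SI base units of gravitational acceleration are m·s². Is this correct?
Units of each symbol in g = GM/r²:
  G (gravitational constant): m³/(kg·s²)
  M (mass): kg
  r (distance): m  → to the power 2 in the denominator, contributes 1/m²

Multiplying the contributions: [m³/(kg·s²)] · [kg] · [1/m²]
Adding exponents of each base unit: m: 1, s: -2
SI base units of gravitational acceleration: m/s²

The claimed units m·s² (exponents m: 1, s: 2) do not match the derived units m/s² (exponents m: 1, s: -2), so the claim is incorrect.

Answer: No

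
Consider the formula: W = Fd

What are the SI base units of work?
Units of each symbol in W = Fd:
  F (force): kg·m/s²
  d (displacement): m

Multiplying the contributions: [kg·m/s²] · [m]
Adding exponents of each base unit: kg: 1, m: 2, s: -2
SI base units of work: kg·m²/s²

Answer: kg·m²/s²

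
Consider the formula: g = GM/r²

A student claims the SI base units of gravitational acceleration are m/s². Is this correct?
Units of each symbol in g = GM/r²:
  G (gravitational constant): m³/(kg·s²)
  M (mass): kg
  r (distance): m  → to the power 2 in the denominator, contributes 1/m²

Multiplying the contributions: [m³/(kg·s²)] · [kg] · [1/m²]
Adding exponents of each base unit: m: 1, s: -2
SI base units of gravitational acceleration: m/s²

The claimed units m/s² match the derived units, so the claim is correct.

Answer: Yes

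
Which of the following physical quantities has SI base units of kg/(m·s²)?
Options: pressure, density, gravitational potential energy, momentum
Checking the SI base units of each option:
  pressure (P = F/A): kg/(m·s²)  ✓ matches
  density (ρ = m/V): kg/m³  ✗
  gravitational potential energy (U = -GMm/r): kg·m²/s²  ✗
  momentum (p = mv): kg·m/s  ✗

Only pressure has units kg/(m·s²).

Answer: pressure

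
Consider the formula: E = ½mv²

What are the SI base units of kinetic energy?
Units of each symbol in E = ½mv²:
  m (mass): kg
  v (speed): m/s  → to the power 2, contributes m²/s²
  The factor ½ is dimensionless.

Multiplying the contributions: [kg] · [m²/s²]
Adding exponents of each base unit: kg: 1, m: 2, s: -2
SI base units of kinetic energy: kg·m²/s²

Answer: kg·m²/s²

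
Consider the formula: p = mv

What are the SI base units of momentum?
Units of each symbol in p = mv:
  m (mass): kg
  v (velocity): m/s

Multiplying the contributions: [kg] · [m/s]
Adding exponents of each base unit: kg: 1, m: 1, s: -1
SI base units of momentum: kg·m/s

Answer: kg·m/s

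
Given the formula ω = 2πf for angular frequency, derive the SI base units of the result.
Units of each symbol in ω = 2πf:
  f (frequency): 1/s
  The factor 2π is dimensionless.

Multiplying the contributions: [1/s]
Adding exponents of each base unit: s: -1
SI base units of angular frequency: 1/s

Answer: 1/s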